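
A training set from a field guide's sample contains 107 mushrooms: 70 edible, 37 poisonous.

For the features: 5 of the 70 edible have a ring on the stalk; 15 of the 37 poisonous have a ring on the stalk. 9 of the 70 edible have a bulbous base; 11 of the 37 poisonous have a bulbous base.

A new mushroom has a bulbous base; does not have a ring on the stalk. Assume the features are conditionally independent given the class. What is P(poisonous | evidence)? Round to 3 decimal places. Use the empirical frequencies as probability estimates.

0.439

edible: (70/107) × (65/70) × (9/70) ≈ 0.0781041
poisonous: (37/107) × (22/37) × (11/37) ≈ 0.0611265
P(poisonous | x) = 0.0611265 / 0.1392306 ≈ 0.439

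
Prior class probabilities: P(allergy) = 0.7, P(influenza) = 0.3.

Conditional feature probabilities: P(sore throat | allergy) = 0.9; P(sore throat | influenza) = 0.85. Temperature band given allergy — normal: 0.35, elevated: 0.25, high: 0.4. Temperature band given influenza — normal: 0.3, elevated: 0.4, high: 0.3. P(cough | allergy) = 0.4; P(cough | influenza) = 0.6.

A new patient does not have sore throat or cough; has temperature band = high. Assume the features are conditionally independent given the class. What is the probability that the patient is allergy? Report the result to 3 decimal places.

0.757

allergy: 0.7 × (1−0.9) × 0.4 × (1−0.4) = 0.0168
influenza: 0.3 × (1−0.85) × 0.3 × (1−0.6) = 0.0054
P(allergy | x) = 0.0168 / 0.0222 ≈ 0.757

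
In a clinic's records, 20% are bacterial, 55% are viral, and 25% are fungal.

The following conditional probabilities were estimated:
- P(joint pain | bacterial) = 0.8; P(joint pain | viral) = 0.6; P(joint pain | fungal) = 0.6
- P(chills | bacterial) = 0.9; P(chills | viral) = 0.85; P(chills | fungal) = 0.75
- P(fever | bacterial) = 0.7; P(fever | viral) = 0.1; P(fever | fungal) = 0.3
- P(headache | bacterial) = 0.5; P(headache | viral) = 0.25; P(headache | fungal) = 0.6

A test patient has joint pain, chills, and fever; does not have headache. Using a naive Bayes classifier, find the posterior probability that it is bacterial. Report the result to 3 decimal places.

bacterial: 0.2 × 0.8 × 0.9 × 0.7 × (1−0.5) = 0.0504
viral: 0.55 × 0.6 × 0.85 × 0.1 × (1−0.25) = 0.0210375
fungal: 0.25 × 0.6 × 0.75 × 0.3 × (1−0.6) = 0.0135
P(bacterial | x) = 0.0504 / 0.0849375 ≈ 0.593

0.593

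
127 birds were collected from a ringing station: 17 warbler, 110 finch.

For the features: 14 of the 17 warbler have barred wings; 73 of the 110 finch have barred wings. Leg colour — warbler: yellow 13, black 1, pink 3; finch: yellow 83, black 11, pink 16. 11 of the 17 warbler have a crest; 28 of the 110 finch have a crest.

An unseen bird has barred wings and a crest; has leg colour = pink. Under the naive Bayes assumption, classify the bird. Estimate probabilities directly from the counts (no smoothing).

warbler: (17/127) × (14/17) × (3/17) × (11/17) ≈ 0.0125875
finch: (110/127) × (73/110) × (16/110) × (28/110) ≈ 0.021282
Highest score → finch.

finch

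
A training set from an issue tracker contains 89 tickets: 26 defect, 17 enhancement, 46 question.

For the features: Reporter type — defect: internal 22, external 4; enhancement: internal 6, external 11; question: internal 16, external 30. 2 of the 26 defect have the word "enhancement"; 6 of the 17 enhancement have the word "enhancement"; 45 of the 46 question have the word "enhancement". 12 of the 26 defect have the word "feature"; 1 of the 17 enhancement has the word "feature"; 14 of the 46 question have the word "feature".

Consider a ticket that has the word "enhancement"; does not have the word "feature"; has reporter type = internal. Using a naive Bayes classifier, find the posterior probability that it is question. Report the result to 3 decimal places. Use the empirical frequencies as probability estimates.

defect: (26/89) × (22/26) × (2/26) × (14/26) ≈ 0.0102387
enhancement: (17/89) × (6/17) × (6/17) × (16/17) ≈ 0.0223942
question: (46/89) × (16/46) × (45/46) × (32/46) ≈ 0.122342
P(question | x) = 0.122342 / 0.1549749 ≈ 0.789

0.789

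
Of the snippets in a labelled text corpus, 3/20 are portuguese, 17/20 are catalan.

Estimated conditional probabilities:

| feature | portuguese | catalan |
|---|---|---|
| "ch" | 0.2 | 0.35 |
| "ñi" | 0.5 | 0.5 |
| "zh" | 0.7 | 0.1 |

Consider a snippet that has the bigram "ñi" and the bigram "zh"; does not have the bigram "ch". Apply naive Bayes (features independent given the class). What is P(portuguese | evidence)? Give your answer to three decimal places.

0.603

portuguese: 0.15 × (1−0.2) × 0.5 × 0.7 = 0.042
catalan: 0.85 × (1−0.35) × 0.5 × 0.1 = 0.027625
P(portuguese | x) = 0.042 / 0.069625 ≈ 0.603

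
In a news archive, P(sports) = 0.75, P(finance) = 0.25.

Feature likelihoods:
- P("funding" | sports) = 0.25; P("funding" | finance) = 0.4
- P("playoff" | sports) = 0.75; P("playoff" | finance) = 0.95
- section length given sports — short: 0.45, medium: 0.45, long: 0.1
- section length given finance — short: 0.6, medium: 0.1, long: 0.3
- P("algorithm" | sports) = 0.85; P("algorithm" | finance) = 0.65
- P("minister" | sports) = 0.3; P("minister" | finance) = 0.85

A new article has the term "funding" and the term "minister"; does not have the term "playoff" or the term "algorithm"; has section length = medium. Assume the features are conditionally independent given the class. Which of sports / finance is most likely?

sports: 0.75 × 0.25 × (1−0.75) × 0.45 × (1−0.85) × 0.3 = 0.00094921875
finance: 0.25 × 0.4 × (1−0.95) × 0.1 × (1−0.65) × 0.85 = 0.00014875
Highest score → sports.

sports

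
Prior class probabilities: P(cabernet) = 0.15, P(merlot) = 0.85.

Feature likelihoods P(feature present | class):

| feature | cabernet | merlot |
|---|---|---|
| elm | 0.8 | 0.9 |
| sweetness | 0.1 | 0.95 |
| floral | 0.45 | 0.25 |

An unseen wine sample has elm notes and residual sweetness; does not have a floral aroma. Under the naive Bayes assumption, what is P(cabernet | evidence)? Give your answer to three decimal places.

cabernet: 0.15 × 0.8 × 0.1 × (1−0.45) = 0.0066
merlot: 0.85 × 0.9 × 0.95 × (1−0.25) = 0.5450625
P(cabernet | x) = 0.0066 / 0.5516625 ≈ 0.012

0.012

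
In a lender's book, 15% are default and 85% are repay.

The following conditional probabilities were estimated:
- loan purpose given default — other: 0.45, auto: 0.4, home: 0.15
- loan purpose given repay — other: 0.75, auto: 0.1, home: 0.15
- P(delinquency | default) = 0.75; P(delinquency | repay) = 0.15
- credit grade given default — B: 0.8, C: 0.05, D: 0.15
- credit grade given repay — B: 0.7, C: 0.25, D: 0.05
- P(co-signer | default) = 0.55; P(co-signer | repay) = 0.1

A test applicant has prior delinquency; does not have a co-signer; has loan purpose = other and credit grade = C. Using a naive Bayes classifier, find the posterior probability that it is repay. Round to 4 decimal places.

0.9497

default: 0.15 × 0.45 × 0.75 × 0.05 × (1−0.55) = 0.0011390625
repay: 0.85 × 0.75 × 0.15 × 0.25 × (1−0.1) = 0.021515625
P(repay | x) = 0.021515625 / 0.0226546875 ≈ 0.9497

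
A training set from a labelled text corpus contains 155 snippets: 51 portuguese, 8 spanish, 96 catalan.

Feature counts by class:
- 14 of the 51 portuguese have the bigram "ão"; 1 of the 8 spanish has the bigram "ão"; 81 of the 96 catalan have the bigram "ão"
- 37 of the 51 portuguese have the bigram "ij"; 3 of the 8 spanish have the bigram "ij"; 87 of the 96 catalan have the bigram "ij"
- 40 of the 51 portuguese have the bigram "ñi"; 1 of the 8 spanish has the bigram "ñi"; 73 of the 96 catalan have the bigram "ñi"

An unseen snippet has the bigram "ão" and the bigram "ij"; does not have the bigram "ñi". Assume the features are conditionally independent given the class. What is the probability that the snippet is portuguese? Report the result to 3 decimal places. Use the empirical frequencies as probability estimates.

0.109

portuguese: (51/155) × (14/51) × (37/51) × (11/51) ≈ 0.0141335
spanish: (8/155) × (1/8) × (3/8) × (7/8) ≈ 0.00211694
catalan: (96/155) × (81/96) × (87/96) × (23/96) ≈ 0.113464
P(portuguese | x) = 0.0141335 / 0.12971444 ≈ 0.109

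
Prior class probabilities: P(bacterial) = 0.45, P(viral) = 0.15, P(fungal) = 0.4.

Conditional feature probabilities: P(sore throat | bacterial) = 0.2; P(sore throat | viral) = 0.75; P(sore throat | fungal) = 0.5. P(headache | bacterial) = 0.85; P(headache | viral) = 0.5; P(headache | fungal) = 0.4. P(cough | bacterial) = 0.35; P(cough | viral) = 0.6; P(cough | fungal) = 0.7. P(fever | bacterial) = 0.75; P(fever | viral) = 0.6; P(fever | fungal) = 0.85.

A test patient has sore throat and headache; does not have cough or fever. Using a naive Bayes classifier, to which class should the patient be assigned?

bacterial: 0.45 × 0.2 × 0.85 × (1−0.35) × (1−0.75) = 0.01243125
viral: 0.15 × 0.75 × 0.5 × (1−0.6) × (1−0.6) = 0.009
fungal: 0.4 × 0.5 × 0.4 × (1−0.7) × (1−0.85) = 0.0036
Highest score → bacterial.

bacterial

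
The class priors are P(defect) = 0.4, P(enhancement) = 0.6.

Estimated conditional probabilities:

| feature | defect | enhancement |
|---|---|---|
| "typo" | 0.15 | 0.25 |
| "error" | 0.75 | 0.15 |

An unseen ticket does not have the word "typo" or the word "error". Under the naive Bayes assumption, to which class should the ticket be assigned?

defect: 0.4 × (1−0.15) × (1−0.75) = 0.085
enhancement: 0.6 × (1−0.25) × (1−0.15) = 0.3825
Highest score → enhancement.

enhancement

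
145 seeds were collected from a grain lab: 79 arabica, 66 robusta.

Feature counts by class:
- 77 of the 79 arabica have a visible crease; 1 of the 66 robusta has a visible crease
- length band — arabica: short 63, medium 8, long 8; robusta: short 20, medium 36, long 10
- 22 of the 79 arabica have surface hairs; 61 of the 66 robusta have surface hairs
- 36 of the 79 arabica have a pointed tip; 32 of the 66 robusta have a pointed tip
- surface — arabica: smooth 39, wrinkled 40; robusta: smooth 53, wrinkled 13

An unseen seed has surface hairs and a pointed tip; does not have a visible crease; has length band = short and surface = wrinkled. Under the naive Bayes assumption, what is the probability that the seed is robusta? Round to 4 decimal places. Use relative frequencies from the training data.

0.9443

arabica: (79/145) × (2/79) × (63/79) × (22/79) × (36/79) × (40/79) ≈ 0.000706772
robusta: (66/145) × (65/66) × (20/66) × (61/66) × (32/66) × (13/66) ≈ 0.0119901
P(robusta | x) = 0.0119901 / 0.012696872 ≈ 0.9443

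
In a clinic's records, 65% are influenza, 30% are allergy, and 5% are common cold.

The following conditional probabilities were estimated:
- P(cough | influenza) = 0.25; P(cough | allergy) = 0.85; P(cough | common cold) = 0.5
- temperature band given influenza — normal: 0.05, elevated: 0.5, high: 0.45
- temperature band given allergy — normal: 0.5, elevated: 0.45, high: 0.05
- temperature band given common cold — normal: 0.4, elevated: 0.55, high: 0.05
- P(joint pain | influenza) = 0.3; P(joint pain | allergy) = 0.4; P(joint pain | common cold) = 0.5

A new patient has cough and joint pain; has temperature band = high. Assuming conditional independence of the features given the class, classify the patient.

influenza: 0.65 × 0.25 × 0.45 × 0.3 = 0.0219375
allergy: 0.3 × 0.85 × 0.05 × 0.4 = 0.0051
common cold: 0.05 × 0.5 × 0.05 × 0.5 = 0.000625
Highest score → influenza.

influenza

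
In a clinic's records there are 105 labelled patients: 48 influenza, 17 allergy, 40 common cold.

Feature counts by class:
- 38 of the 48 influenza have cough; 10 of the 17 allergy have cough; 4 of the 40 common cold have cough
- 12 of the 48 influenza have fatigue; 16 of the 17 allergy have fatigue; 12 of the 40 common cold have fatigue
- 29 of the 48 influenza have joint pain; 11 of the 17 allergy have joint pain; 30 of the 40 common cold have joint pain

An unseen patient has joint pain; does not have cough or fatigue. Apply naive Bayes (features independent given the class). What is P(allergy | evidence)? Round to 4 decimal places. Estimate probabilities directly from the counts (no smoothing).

influenza: (48/105) × (10/48) × (36/48) × (29/48) ≈ 0.0431548
allergy: (17/105) × (7/17) × (1/17) × (11/17) ≈ 0.00253749
common cold: (40/105) × (36/40) × (28/40) × (30/40) = 0.18
P(allergy | x) = 0.00253749 / 0.22569229 ≈ 0.0112

0.0112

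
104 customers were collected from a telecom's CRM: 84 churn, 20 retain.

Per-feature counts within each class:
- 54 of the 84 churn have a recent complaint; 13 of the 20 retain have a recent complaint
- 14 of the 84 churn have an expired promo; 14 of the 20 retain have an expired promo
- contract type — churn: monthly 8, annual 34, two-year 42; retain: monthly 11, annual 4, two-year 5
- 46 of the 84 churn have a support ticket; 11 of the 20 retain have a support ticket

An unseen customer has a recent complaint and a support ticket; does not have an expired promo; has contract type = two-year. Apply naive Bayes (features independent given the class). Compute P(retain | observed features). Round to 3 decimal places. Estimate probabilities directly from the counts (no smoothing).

churn: (84/104) × (54/84) × (70/84) × (42/84) × (46/84) ≈ 0.118475
retain: (20/104) × (13/20) × (6/20) × (5/20) × (11/20) = 0.00515625
P(retain | x) = 0.00515625 / 0.12363125 ≈ 0.042

0.042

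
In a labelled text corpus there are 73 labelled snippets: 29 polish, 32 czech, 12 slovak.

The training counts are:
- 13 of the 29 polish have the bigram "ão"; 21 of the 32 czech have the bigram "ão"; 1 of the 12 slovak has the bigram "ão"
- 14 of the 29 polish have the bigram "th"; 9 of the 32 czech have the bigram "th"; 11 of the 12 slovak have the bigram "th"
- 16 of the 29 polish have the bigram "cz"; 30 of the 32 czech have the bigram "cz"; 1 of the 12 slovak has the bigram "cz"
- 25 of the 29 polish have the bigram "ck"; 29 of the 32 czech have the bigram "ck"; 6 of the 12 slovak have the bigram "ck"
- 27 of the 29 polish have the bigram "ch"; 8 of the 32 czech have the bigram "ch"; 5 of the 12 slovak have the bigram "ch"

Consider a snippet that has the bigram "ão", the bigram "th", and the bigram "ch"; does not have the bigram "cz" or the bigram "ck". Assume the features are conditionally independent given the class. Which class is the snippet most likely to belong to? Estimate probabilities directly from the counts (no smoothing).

polish

polish: (29/73) × (13/29) × (14/29) × (13/29) × (4/29) × (27/29) ≈ 0.00494907
czech: (32/73) × (21/32) × (9/32) × (2/32) × (3/32) × (8/32) ≈ 0.000118517
slovak: (12/73) × (1/12) × (11/12) × (11/12) × (6/12) × (5/12) ≈ 0.00239805
Highest score → polish.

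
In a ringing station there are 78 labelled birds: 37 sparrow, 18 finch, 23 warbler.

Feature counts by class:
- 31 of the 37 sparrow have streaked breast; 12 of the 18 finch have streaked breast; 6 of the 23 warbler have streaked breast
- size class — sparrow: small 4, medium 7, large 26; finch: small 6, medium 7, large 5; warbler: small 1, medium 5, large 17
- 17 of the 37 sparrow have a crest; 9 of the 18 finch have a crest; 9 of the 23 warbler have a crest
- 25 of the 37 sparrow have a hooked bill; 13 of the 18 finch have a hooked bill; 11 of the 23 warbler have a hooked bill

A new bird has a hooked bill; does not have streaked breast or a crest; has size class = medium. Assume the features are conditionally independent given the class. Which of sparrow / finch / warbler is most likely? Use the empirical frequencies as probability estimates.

warbler

sparrow: (37/78) × (6/37) × (7/37) × (20/37) × (25/37) ≈ 0.0053152
finch: (18/78) × (6/18) × (7/18) × (9/18) × (13/18) ≈ 0.0108025
warbler: (23/78) × (17/23) × (5/23) × (14/23) × (11/23) ≈ 0.0137931
Highest score → warbler.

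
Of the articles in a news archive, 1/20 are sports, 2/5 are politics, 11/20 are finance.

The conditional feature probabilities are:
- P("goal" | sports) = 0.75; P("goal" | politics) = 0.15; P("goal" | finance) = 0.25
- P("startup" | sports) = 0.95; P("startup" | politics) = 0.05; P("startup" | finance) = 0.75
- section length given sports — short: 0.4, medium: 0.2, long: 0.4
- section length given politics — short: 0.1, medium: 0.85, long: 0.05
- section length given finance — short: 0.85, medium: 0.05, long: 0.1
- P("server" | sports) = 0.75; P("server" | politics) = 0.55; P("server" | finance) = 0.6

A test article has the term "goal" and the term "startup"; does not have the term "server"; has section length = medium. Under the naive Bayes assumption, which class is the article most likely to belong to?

sports: 0.05 × 0.75 × 0.95 × 0.2 × (1−0.75) = 0.00178125
politics: 0.4 × 0.15 × 0.05 × 0.85 × (1−0.55) = 0.0011475
finance: 0.55 × 0.25 × 0.75 × 0.05 × (1−0.6) = 0.0020625
Highest score → finance.

finance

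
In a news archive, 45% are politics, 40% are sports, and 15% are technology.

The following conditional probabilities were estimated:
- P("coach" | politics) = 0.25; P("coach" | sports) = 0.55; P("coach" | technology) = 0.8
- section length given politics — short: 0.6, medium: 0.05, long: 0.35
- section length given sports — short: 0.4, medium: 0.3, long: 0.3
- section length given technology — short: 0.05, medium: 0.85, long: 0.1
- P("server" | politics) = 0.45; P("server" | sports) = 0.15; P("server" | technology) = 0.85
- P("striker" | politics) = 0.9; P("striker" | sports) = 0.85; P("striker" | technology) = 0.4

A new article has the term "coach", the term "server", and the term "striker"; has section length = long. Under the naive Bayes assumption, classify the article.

politics: 0.45 × 0.25 × 0.35 × 0.45 × 0.9 = 0.015946875
sports: 0.4 × 0.55 × 0.3 × 0.15 × 0.85 = 0.008415
technology: 0.15 × 0.8 × 0.1 × 0.85 × 0.4 = 0.00408
Highest score → politics.

politics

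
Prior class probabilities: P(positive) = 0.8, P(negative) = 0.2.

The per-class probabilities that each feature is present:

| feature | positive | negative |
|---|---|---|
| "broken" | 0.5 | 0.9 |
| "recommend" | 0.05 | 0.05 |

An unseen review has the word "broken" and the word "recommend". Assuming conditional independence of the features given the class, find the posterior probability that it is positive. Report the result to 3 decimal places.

0.690

positive: 0.8 × 0.5 × 0.05 = 0.02
negative: 0.2 × 0.9 × 0.05 = 0.009
P(positive | x) = 0.02 / 0.029 ≈ 0.690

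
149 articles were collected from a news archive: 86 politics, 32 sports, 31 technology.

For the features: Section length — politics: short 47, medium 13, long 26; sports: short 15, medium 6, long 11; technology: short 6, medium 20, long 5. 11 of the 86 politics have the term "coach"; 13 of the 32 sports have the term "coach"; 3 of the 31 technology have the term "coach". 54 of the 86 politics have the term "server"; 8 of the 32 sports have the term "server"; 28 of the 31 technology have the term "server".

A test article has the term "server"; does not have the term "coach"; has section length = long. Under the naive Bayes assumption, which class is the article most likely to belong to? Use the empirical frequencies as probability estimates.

politics: (86/149) × (26/86) × (75/86) × (54/86) ≈ 0.0955532
sports: (32/149) × (11/32) × (19/32) × (8/32) ≈ 0.0109585
technology: (31/149) × (5/31) × (28/31) × (28/31) ≈ 0.0273764
Highest score → politics.

politics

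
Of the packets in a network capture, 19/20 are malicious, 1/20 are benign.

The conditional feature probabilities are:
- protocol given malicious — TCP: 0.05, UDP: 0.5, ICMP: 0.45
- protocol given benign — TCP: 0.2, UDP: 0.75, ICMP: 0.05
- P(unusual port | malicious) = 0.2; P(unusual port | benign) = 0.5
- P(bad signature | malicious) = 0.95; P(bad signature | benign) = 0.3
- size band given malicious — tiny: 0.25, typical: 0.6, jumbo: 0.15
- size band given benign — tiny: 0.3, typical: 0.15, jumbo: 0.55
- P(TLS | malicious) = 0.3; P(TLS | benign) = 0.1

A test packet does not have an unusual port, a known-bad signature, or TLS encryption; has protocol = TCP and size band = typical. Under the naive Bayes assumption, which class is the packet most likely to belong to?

malicious: 0.95 × 0.05 × (1−0.2) × (1−0.95) × 0.6 × (1−0.3) = 0.000798
benign: 0.05 × 0.2 × (1−0.5) × (1−0.3) × 0.15 × (1−0.1) = 0.0004725
Highest score → malicious.

malicious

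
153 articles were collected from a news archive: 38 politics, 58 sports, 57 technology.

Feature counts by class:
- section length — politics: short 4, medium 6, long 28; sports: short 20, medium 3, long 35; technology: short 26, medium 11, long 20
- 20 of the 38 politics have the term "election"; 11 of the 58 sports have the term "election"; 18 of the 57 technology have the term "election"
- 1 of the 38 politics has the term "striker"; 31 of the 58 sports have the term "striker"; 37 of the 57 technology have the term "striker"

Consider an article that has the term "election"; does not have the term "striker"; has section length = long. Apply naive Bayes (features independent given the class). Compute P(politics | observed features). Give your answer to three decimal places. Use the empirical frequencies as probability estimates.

politics: (38/153) × (28/38) × (20/38) × (37/38) ≈ 0.0937845
sports: (58/153) × (35/58) × (11/58) × (27/58) ≈ 0.0201965
technology: (57/153) × (20/57) × (18/57) × (20/57) ≈ 0.0144841
P(politics | x) = 0.0937845 / 0.1284651 ≈ 0.730

0.730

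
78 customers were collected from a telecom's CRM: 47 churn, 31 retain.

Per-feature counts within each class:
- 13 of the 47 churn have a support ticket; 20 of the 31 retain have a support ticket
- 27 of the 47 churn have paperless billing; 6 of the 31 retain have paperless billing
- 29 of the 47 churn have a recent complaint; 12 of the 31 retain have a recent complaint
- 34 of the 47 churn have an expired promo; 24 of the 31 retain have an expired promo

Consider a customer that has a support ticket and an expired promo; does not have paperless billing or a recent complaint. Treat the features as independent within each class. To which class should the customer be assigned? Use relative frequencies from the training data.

churn: (47/78) × (13/47) × (20/47) × (18/47) × (34/47) ≈ 0.0196488
retain: (31/78) × (20/31) × (25/31) × (19/31) × (24/31) ≈ 0.0981195
Highest score → retain.

retain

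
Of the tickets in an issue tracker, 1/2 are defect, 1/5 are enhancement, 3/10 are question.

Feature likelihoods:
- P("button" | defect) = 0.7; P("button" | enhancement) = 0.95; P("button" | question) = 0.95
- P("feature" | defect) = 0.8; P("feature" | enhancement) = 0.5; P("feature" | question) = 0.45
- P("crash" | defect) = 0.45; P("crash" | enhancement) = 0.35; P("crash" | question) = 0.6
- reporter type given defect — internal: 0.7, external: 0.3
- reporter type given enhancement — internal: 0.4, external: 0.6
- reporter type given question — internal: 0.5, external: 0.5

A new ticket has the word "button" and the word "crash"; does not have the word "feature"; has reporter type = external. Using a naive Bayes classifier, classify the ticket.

question

defect: 0.5 × 0.7 × (1−0.8) × 0.45 × 0.3 = 0.00945
enhancement: 0.2 × 0.95 × (1−0.5) × 0.35 × 0.6 = 0.01995
question: 0.3 × 0.95 × (1−0.45) × 0.6 × 0.5 = 0.047025
Highest score → question.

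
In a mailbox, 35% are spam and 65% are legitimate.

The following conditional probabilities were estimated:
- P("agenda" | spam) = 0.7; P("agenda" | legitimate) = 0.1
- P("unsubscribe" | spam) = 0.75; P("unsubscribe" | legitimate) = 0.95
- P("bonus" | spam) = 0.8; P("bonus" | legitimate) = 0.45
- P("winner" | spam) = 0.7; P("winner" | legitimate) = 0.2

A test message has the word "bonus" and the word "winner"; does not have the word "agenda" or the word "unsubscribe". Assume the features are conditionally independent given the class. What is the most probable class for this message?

spam

spam: 0.35 × (1−0.7) × (1−0.75) × 0.8 × 0.7 = 0.0147
legitimate: 0.65 × (1−0.1) × (1−0.95) × 0.45 × 0.2 = 0.0026325
Highest score → spam.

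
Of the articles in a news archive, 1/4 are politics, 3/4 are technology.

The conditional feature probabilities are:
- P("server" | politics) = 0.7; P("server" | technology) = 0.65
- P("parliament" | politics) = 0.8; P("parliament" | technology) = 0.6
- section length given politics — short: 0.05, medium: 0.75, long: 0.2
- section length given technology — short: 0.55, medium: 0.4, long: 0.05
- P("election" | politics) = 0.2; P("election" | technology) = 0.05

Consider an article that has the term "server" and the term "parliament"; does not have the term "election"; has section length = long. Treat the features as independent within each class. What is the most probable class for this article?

politics

politics: 0.25 × 0.7 × 0.8 × 0.2 × (1−0.2) = 0.0224
technology: 0.75 × 0.65 × 0.6 × 0.05 × (1−0.05) = 0.01389375
Highest score → politics.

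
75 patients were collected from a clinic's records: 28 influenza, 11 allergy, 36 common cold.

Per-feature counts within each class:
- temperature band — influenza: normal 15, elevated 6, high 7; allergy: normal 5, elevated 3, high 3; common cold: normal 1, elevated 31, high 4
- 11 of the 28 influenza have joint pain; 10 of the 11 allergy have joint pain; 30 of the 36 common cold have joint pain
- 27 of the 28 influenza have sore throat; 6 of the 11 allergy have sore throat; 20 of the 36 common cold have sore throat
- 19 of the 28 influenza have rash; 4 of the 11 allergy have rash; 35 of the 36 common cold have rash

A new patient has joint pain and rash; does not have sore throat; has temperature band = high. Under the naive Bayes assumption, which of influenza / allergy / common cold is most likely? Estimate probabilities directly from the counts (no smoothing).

common cold

influenza: (28/75) × (7/28) × (11/28) × (1/28) × (19/28) ≈ 0.000888605
allergy: (11/75) × (3/11) × (10/11) × (5/11) × (4/11) ≈ 0.00601052
common cold: (36/75) × (4/36) × (30/36) × (16/36) × (35/36) ≈ 0.0192044
Highest score → common cold.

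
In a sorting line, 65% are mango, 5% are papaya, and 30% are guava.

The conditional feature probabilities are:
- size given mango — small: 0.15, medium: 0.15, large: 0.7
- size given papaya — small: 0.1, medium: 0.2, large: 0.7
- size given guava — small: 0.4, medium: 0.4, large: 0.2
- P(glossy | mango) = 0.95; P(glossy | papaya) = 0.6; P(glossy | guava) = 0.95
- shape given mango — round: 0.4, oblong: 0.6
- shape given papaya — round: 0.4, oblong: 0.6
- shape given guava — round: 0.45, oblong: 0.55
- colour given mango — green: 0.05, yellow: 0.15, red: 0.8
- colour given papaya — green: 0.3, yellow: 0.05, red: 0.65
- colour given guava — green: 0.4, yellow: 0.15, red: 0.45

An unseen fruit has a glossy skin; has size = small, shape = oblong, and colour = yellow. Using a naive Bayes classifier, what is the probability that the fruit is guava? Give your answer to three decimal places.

0.527

mango: 0.65 × 0.15 × 0.95 × 0.6 × 0.15 = 0.00833625
papaya: 0.05 × 0.1 × 0.6 × 0.6 × 0.05 = 0.00009
guava: 0.3 × 0.4 × 0.95 × 0.55 × 0.15 = 0.009405
P(guava | x) = 0.009405 / 0.01783125 ≈ 0.527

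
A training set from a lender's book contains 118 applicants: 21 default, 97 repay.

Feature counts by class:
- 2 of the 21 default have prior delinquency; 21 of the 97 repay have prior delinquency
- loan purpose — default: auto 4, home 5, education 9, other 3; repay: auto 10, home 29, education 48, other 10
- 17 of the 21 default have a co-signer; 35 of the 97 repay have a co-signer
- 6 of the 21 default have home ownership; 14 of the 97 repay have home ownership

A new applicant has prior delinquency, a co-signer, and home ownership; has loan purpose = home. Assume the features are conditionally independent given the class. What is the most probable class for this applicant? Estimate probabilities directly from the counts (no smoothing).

repay

default: (21/118) × (2/21) × (5/21) × (17/21) × (6/21) ≈ 0.000933384
repay: (97/118) × (21/97) × (29/97) × (35/97) × (14/97) ≈ 0.00277087
Highest score → repay.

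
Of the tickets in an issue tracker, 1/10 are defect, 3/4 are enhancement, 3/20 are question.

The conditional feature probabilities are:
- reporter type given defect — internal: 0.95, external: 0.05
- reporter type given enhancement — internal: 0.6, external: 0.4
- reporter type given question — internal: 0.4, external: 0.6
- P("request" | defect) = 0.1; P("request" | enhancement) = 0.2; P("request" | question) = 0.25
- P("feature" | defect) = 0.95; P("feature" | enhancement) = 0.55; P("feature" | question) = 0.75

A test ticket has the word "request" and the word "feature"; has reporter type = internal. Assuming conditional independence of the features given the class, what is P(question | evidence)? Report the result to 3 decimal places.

0.161

defect: 0.1 × 0.95 × 0.1 × 0.95 = 0.009025
enhancement: 0.75 × 0.6 × 0.2 × 0.55 = 0.0495
question: 0.15 × 0.4 × 0.25 × 0.75 = 0.01125
P(question | x) = 0.01125 / 0.069775 ≈ 0.161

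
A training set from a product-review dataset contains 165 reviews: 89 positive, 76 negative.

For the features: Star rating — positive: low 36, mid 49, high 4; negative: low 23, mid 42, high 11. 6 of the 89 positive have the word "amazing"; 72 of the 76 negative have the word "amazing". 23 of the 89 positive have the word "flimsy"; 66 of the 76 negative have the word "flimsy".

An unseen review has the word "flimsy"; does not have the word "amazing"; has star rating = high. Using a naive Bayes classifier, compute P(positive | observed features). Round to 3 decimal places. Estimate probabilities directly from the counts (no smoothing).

positive: (89/165) × (4/89) × (83/89) × (23/89) ≈ 0.00584254
negative: (76/165) × (11/76) × (4/76) × (66/76) ≈ 0.00304709
P(positive | x) = 0.00584254 / 0.00888963 ≈ 0.657

0.657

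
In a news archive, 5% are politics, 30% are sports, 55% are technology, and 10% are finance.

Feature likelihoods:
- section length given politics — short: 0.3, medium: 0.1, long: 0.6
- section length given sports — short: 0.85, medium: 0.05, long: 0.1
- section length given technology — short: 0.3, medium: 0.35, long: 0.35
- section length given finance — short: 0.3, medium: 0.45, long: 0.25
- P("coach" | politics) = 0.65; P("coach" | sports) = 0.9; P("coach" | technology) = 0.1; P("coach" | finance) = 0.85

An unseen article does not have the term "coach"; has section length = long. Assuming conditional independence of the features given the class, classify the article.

technology

politics: 0.05 × 0.6 × (1−0.65) = 0.0105
sports: 0.3 × 0.1 × (1−0.9) = 0.003
technology: 0.55 × 0.35 × (1−0.1) = 0.17325
finance: 0.1 × 0.25 × (1−0.85) = 0.00375
Highest score → technology.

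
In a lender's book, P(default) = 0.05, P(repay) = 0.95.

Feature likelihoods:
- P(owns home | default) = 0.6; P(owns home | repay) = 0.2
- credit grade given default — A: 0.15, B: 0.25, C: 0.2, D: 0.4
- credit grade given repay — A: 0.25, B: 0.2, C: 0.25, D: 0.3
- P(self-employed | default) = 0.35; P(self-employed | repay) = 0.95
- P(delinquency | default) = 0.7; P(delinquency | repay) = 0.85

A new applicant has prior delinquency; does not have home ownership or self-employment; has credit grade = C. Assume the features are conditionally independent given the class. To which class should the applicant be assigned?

default: 0.05 × (1−0.6) × 0.2 × (1−0.35) × 0.7 = 0.00182
repay: 0.95 × (1−0.2) × 0.25 × (1−0.95) × 0.85 = 0.008075
Highest score → repay.

repay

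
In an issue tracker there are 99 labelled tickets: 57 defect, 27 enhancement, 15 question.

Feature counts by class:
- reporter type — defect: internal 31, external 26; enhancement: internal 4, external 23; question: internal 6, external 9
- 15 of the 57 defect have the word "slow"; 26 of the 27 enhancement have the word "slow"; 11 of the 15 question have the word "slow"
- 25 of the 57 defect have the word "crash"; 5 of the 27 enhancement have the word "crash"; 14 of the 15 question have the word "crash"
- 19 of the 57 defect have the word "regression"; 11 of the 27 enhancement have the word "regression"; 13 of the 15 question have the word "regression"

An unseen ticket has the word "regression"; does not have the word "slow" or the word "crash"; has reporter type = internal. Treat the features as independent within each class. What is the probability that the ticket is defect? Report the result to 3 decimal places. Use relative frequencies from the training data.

0.968

defect: (57/99) × (31/57) × (42/57) × (32/57) × (19/57) ≈ 0.0431772
enhancement: (27/99) × (4/27) × (1/27) × (22/27) × (11/27) ≈ 0.000496763
question: (15/99) × (6/15) × (4/15) × (1/15) × (13/15) ≈ 0.000933782
P(defect | x) = 0.0431772 / 0.044607745 ≈ 0.968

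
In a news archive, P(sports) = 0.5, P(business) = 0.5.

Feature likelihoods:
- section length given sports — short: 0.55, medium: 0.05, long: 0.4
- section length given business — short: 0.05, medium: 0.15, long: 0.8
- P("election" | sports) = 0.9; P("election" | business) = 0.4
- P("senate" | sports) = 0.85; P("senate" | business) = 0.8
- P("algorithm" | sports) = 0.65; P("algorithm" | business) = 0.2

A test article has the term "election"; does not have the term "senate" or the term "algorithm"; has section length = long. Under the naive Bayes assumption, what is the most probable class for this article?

business

sports: 0.5 × 0.4 × 0.9 × (1−0.85) × (1−0.65) = 0.00945
business: 0.5 × 0.8 × 0.4 × (1−0.8) × (1−0.2) = 0.0256
Highest score → business.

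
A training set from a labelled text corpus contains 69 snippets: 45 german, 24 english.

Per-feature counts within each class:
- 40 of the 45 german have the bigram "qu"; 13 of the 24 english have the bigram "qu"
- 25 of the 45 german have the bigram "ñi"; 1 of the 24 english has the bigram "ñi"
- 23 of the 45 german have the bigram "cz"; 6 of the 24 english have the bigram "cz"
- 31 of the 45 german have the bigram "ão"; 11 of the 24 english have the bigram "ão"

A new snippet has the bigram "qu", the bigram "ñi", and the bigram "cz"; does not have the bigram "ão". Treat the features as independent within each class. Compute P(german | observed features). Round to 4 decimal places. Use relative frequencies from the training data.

german: (45/69) × (40/45) × (25/45) × (23/45) × (14/45) ≈ 0.0512117
english: (24/69) × (13/24) × (1/24) × (6/24) × (13/24) ≈ 0.00106305
P(german | x) = 0.0512117 / 0.05227475 ≈ 0.9797

0.9797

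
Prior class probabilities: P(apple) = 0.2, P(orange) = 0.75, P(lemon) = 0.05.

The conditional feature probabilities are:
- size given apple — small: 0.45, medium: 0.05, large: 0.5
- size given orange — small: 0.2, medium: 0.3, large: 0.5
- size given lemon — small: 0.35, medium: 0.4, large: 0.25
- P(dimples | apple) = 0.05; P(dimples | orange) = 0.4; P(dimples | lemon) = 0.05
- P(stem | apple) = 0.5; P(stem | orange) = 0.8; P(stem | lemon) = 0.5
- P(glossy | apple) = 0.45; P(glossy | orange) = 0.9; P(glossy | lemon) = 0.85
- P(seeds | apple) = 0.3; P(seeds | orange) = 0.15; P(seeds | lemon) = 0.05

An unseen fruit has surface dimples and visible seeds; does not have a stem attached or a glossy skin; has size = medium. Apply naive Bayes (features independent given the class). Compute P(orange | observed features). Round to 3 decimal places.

apple: 0.2 × 0.05 × 0.05 × (1−0.5) × (1−0.45) × 0.3 = 0.00004125
orange: 0.75 × 0.3 × 0.4 × (1−0.8) × (1−0.9) × 0.15 = 0.00027
lemon: 0.05 × 0.4 × 0.05 × (1−0.5) × (1−0.85) × 0.05 = 0.00000375
P(orange | x) = 0.00027 / 0.000315 ≈ 0.857

0.857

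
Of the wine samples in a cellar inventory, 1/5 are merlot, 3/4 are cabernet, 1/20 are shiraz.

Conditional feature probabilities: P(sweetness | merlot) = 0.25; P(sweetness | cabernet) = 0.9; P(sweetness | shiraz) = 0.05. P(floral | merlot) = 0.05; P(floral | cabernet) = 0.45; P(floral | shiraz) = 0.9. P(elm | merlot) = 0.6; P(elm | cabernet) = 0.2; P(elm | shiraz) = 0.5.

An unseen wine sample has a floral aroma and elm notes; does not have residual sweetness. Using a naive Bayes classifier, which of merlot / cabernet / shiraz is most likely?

merlot: 0.2 × (1−0.25) × 0.05 × 0.6 = 0.0045
cabernet: 0.75 × (1−0.9) × 0.45 × 0.2 = 0.00675
shiraz: 0.05 × (1−0.05) × 0.9 × 0.5 = 0.021375
Highest score → shiraz.

shiraz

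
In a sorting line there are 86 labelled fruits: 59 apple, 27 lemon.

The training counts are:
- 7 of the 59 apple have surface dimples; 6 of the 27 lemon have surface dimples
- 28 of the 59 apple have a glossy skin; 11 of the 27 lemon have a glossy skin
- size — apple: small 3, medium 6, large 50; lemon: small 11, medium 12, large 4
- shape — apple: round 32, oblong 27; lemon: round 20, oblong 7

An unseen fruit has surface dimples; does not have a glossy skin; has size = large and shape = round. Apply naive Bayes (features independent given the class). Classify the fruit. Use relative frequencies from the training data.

apple

apple: (59/86) × (7/59) × (31/59) × (50/59) × (32/59) ≈ 0.0196574
lemon: (27/86) × (6/27) × (16/27) × (4/27) × (20/27) ≈ 0.00453703
Highest score → apple.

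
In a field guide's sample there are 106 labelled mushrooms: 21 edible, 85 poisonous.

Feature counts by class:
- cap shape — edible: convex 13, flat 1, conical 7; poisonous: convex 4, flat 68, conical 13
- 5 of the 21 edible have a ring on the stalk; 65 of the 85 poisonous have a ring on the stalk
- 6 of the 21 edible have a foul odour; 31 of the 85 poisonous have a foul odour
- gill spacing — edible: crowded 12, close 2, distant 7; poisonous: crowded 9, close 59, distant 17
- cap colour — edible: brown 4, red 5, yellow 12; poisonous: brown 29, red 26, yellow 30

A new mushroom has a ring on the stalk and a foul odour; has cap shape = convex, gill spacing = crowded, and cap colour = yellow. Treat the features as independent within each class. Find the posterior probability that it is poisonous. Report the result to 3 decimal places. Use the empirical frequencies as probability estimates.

edible: (21/106) × (13/21) × (5/21) × (6/21) × (12/21) × (12/21) ≈ 0.00272423
poisonous: (85/106) × (4/85) × (65/85) × (31/85) × (9/85) × (30/85) ≈ 0.000393294
P(poisonous | x) = 0.000393294 / 0.003117524 ≈ 0.126

0.126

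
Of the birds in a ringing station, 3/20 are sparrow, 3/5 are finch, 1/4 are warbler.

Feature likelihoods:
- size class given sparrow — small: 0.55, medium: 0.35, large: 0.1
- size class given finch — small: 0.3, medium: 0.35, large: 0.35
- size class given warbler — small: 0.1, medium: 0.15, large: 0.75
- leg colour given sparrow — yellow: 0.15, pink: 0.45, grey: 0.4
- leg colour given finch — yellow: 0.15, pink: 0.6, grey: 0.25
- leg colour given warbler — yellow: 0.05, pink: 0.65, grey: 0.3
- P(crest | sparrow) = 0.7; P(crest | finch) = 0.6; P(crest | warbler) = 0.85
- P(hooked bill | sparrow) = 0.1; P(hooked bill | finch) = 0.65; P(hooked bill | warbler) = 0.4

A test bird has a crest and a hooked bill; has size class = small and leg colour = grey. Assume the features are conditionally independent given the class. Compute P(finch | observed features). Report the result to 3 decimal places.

0.783

sparrow: 0.15 × 0.55 × 0.4 × 0.7 × 0.1 = 0.00231
finch: 0.6 × 0.3 × 0.25 × 0.6 × 0.65 = 0.01755
warbler: 0.25 × 0.1 × 0.3 × 0.85 × 0.4 = 0.00255
P(finch | x) = 0.01755 / 0.02241 ≈ 0.783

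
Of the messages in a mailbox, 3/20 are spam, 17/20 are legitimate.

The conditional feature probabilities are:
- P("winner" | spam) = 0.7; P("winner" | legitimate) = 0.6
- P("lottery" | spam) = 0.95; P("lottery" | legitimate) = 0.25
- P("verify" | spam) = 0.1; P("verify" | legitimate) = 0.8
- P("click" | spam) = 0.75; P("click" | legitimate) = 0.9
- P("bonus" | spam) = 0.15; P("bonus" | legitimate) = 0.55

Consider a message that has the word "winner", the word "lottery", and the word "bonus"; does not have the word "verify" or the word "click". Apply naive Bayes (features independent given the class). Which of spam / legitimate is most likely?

spam

spam: 0.15 × 0.7 × 0.95 × (1−0.1) × (1−0.75) × 0.15 = 0.0033665625
legitimate: 0.85 × 0.6 × 0.25 × (1−0.8) × (1−0.9) × 0.55 = 0.0014025
Highest score → spam.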